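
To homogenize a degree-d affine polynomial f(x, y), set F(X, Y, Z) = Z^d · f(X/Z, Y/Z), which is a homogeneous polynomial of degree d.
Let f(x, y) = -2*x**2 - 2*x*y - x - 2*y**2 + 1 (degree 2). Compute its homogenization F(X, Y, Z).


F(X, Y, Z) = -2*X**2 - 2*X*Y - X*Z - 2*Y**2 + Z**2

deg(f) = 2.
Substitute x = X/Z, y = Y/Z into f, then multiply by Z^2.
  monomial -2·x^2·y^0 ↦ -2·X^2·Y^0·Z^0.
  monomial -2·x^1·y^1 ↦ -2·X^1·Y^1·Z^0.
  monomial -1·x^1·y^0 ↦ -1·X^1·Y^0·Z^1.
  monomial -2·x^0·y^2 ↦ -2·X^0·Y^2·Z^0.
  monomial 1·x^0·y^0 ↦ 1·X^0·Y^0·Z^2.
Collecting: F(X, Y, Z) = -2*X**2 - 2*X*Y - X*Z - 2*Y**2 + Z**2.


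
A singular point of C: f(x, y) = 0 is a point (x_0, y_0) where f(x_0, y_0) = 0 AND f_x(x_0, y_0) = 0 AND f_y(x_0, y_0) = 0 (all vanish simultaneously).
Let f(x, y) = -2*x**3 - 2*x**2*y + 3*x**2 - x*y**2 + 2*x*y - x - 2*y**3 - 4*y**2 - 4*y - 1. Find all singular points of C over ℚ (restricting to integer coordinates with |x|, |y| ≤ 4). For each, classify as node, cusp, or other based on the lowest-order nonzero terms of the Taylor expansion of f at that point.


Singular points: {(1, -1)}; classification: node.

Compute partial derivatives:
  f_x = -6*x**2 - 4*x*y + 6*x - y**2 + 2*y - 1.
  f_y = -2*x**2 - 2*x*y + 2*x - 6*y**2 - 8*y - 4.
Scan x_0 ∈ {−4, ..., 4}. For each x_0, f_y(x_0, y) is a polynomial in y; find its integer roots y ∈ {−4, ..., 4}, then test f_x and f at those candidates.
  x = -4: f_y(-4, y) = -6*y**2 - 44; no integer root y with |y| ≤ 4.
  x = -3: f_y(-3, y) = -6*y**2 - 2*y - 28; no integer root y with |y| ≤ 4.
  x = -2: f_y(-2, y) = -6*y**2 - 4*y - 16; no integer root y with |y| ≤ 4.
  x = -1: f_y(-1, y) = -6*y**2 - 6*y - 8; no integer root y with |y| ≤ 4.
  x = 0: f_y(0, y) = -6*y**2 - 8*y - 4; no integer root y with |y| ≤ 4.
  x = 1: f_y(1, y) = -6*y**2 - 10*y - 4; vanishes at y ∈ {-1}. (1, -1): f_x = 0, f = 0 — SINGULAR.
  x = 2: f_y(2, y) = -6*y**2 - 12*y - 8; no integer root y with |y| ≤ 4.
  x = 3: f_y(3, y) = -6*y**2 - 14*y - 16; no integer root y with |y| ≤ 4.
  x = 4: f_y(4, y) = -6*y**2 - 16*y - 28; no integer root y with |y| ≤ 4.
Only singular point on the grid: (1, -1).
Classify: substitute x = 1 + u, y = -1 + v and expand: f = -2*u**3 - 2*u**2*v - u**2 - u*v**2 - 2*v**3 + v**2.
No constant or linear terms (consistent with a singular point). Quadratic part: -u**2 + v**2. Cubic part: -2*u**3 - 2*u**2*v - u*v**2 - 2*v**3.
The quadratic part v**2 - u**2 = (v − u)(v + u) splits into two distinct linear factors, so there are two distinct tangent lines y − -1 = ±(x − 1) — this is a node (ordinary double point).
Classification: node.


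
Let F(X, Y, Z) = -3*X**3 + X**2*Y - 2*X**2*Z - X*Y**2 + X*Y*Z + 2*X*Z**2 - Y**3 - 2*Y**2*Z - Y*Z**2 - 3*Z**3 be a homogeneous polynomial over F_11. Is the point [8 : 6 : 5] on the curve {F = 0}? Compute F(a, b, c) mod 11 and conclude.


F(8,6,5) ≡ 0 (mod 11); P is on the curve.

Evaluate F(8, 6, 5) term-by-term (mod 11).
  -3*X**3 ↦ -3·512·1·1 = -1536
  X**2*Y ↦ 1·64·6·1 = 384
  -2*X**2*Z ↦ -2·64·1·5 = -640
  -X*Y**2 ↦ -1·8·36·1 = -288
  X*Y*Z ↦ 1·8·6·5 = 240
  2*X*Z**2 ↦ 2·8·1·25 = 400
  -Y**3 ↦ -1·1·216·1 = -216
  -2*Y**2*Z ↦ -2·1·36·5 = -360
  -Y*Z**2 ↦ -1·1·6·25 = -150
  -3*Z**3 ↦ -3·1·1·125 = -375
Sum: F(8, 6, 5) = (-1536) + (384) + (-640) + (-288) + (240) + (400) + (-216) + (-360) + (-150) + (-375) = -2541.
Reducing mod 11: -2541 ≡ 0 (mod 11).
Since F(a, b, c) ≡ 0 (mod 11), P lies on the curve.


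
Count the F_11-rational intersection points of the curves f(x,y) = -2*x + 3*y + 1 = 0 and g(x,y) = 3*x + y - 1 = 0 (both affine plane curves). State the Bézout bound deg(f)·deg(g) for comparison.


Common zeros: ∅; count = 0; Bézout bound = 1.

deg(f) = 1, deg(g) = 1, so Bézout bound = 1.
Scan x ∈ F_11. For each x, list the y ∈ F_11 with f(x, y) ≡ 0 and those with g(x, y) ≡ 0 (mod 11); the common zeros in that column are the intersection.
  x = 0: f ≡ 0 at y ∈ {7}; g ≡ 0 at y ∈ {1}; common: ∅.
  x = 1: f ≡ 0 at y ∈ {4}; g ≡ 0 at y ∈ {9}; common: ∅.
  x = 2: f ≡ 0 at y ∈ {1}; g ≡ 0 at y ∈ {6}; common: ∅.
  x = 3: f ≡ 0 at y ∈ {9}; g ≡ 0 at y ∈ {3}; common: ∅.
  x = 4: f ≡ 0 at y ∈ {6}; g ≡ 0 at y ∈ {0}; common: ∅.
  x = 5: f ≡ 0 at y ∈ {3}; g ≡ 0 at y ∈ {8}; common: ∅.
  x = 6: f ≡ 0 at y ∈ {0}; g ≡ 0 at y ∈ {5}; common: ∅.
  x = 7: f ≡ 0 at y ∈ {8}; g ≡ 0 at y ∈ {2}; common: ∅.
  x = 8: f ≡ 0 at y ∈ {5}; g ≡ 0 at y ∈ {10}; common: ∅.
  x = 9: f ≡ 0 at y ∈ {2}; g ≡ 0 at y ∈ {7}; common: ∅.
  x = 10: f ≡ 0 at y ∈ {10}; g ≡ 0 at y ∈ {4}; common: ∅.
Collecting: common zeros = ∅, so the count is 0.
Comparison with the Bézout bound: 0 ≤ 1 = deg(f)·deg(g), as expected for curves with no common component (the affine F_11-count falls short of the bound because intersections may lie at infinity, over extension fields, or carry multiplicity).


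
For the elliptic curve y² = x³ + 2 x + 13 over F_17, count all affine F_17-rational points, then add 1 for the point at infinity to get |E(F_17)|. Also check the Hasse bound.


Affine points = {(0, 8), (0, 9), (1, 4), (1, 13), (2, 5), (2, 12), (4, 0), (7, 8), (7, 9), (10, 8), (10, 9), (13, 3), (13, 14), (15, 1), (15, 16)}; affine count = 15; |E(F_17)| = 16.

Discriminant check: Δ ∝ 4a³ + 27b² = 4·2³ + 27·13² = 4·8 + 27·169 ≡ 5 (mod 17). Nonzero ⇒ E is nonsingular.
For each x ∈ F_17, compute rhs = x³ + 2·x + 13 mod 17, then count y ∈ F_17 with y² ≡ rhs.
  x = 0: rhs = 13, matching y values: 8, 9 (2 points).
  x = 1: rhs = 16, matching y values: 4, 13 (2 points).
  x = 2: rhs = 8, matching y values: 5, 12 (2 points).
  x = 3: rhs = 12, matching y values: none (0 points).
  x = 4: rhs = 0, matching y values: 0 (1 points).
  x = 5: rhs = 12, matching y values: none (0 points).
  x = 6: rhs = 3, matching y values: none (0 points).
  x = 7: rhs = 13, matching y values: 8, 9 (2 points).
  x = 8: rhs = 14, matching y values: none (0 points).
  x = 9: rhs = 12, matching y values: none (0 points).
  x = 10: rhs = 13, matching y values: 8, 9 (2 points).
  x = 11: rhs = 6, matching y values: none (0 points).
  x = 12: rhs = 14, matching y values: none (0 points).
  x = 13: rhs = 9, matching y values: 3, 14 (2 points).
  x = 14: rhs = 14, matching y values: none (0 points).
  x = 15: rhs = 1, matching y values: 1, 16 (2 points).
  x = 16: rhs = 10, matching y values: none (0 points).
Total affine count: 15.
Full point count |E(F_17)| = 15 + 1 = 16.
Hasse bound: |16 − (17+1)| = |-2| = 2 ≤ 2√17 ≈ 8.2462 ✓.


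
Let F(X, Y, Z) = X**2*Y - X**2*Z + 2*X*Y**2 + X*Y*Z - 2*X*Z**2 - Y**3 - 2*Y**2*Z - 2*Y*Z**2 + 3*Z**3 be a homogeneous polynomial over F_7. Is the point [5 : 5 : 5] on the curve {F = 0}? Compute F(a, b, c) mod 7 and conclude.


F(5,5,5) ≡ 1 (mod 7); P is NOT on the curve.

Evaluate F(5, 5, 5) term-by-term (mod 7).
  X**2*Y ↦ 1·25·5·1 = 125
  -X**2*Z ↦ -1·25·1·5 = -125
  2*X*Y**2 ↦ 2·5·25·1 = 250
  X*Y*Z ↦ 1·5·5·5 = 125
  -2*X*Z**2 ↦ -2·5·1·25 = -250
  -Y**3 ↦ -1·1·125·1 = -125
  -2*Y**2*Z ↦ -2·1·25·5 = -250
  -2*Y*Z**2 ↦ -2·1·5·25 = -250
  3*Z**3 ↦ 3·1·1·125 = 375
Sum: F(5, 5, 5) = (125) + (-125) + (250) + (125) + (-250) + (-125) + (-250) + (-250) + (375) = -125.
Reducing mod 7: -125 ≡ 1 (mod 7).
Since F(a, b, c) ≡ 1 ≠ 0 (mod 7), P does NOT lie on the curve.


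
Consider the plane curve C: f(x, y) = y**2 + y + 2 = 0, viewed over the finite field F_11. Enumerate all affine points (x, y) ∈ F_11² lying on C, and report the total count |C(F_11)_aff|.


Affine F_11-points: {(0, 4), (0, 6), (1, 4), (1, 6), (2, 4), (2, 6), (3, 4), (3, 6), (4, 4), (4, 6), (5, 4), (5, 6), (6, 4), (6, 6), (7, 4), (7, 6), (8, 4), (8, 6), (9, 4), (9, 6), (10, 4), (10, 6)}; count = 22.

For each of the 121 pairs (x, y) ∈ F_11², evaluate f(x, y) mod 11. Record the zeros.
  x = 0: [0↦2, 1↦4, 2↦8, 3↦3, 4↦0, 5↦10, 6↦0, 7↦3, 8↦8, 9↦4, 10↦2]  zeros at y ∈ {4, 6}
  x = 1: [0↦2, 1↦4, 2↦8, 3↦3, 4↦0, 5↦10, 6↦0, 7↦3, 8↦8, 9↦4, 10↦2]  zeros at y ∈ {4, 6}
  x = 2: [0↦2, 1↦4, 2↦8, 3↦3, 4↦0, 5↦10, 6↦0, 7↦3, 8↦8, 9↦4, 10↦2]  zeros at y ∈ {4, 6}
  x = 3: [0↦2, 1↦4, 2↦8, 3↦3, 4↦0, 5↦10, 6↦0, 7↦3, 8↦8, 9↦4, 10↦2]  zeros at y ∈ {4, 6}
  x = 4: [0↦2, 1↦4, 2↦8, 3↦3, 4↦0, 5↦10, 6↦0, 7↦3, 8↦8, 9↦4, 10↦2]  zeros at y ∈ {4, 6}
  x = 5: [0↦2, 1↦4, 2↦8, 3↦3, 4↦0, 5↦10, 6↦0, 7↦3, 8↦8, 9↦4, 10↦2]  zeros at y ∈ {4, 6}
  x = 6: [0↦2, 1↦4, 2↦8, 3↦3, 4↦0, 5↦10, 6↦0, 7↦3, 8↦8, 9↦4, 10↦2]  zeros at y ∈ {4, 6}
  x = 7: [0↦2, 1↦4, 2↦8, 3↦3, 4↦0, 5↦10, 6↦0, 7↦3, 8↦8, 9↦4, 10↦2]  zeros at y ∈ {4, 6}
  x = 8: [0↦2, 1↦4, 2↦8, 3↦3, 4↦0, 5↦10, 6↦0, 7↦3, 8↦8, 9↦4, 10↦2]  zeros at y ∈ {4, 6}
  x = 9: [0↦2, 1↦4, 2↦8, 3↦3, 4↦0, 5↦10, 6↦0, 7↦3, 8↦8, 9↦4, 10↦2]  zeros at y ∈ {4, 6}
  x = 10: [0↦2, 1↦4, 2↦8, 3↦3, 4↦0, 5↦10, 6↦0, 7↦3, 8↦8, 9↦4, 10↦2]  zeros at y ∈ {4, 6}
Collecting zeros: affine points = {(0, 4), (0, 6), (1, 4), (1, 6), (2, 4), (2, 6), (3, 4), (3, 6), (4, 4), (4, 6), (5, 4), (5, 6), (6, 4), (6, 6), (7, 4), (7, 6), (8, 4), (8, 6), (9, 4), (9, 6), (10, 4), (10, 6)}.
Total count |C(F_11)_aff| = 22.


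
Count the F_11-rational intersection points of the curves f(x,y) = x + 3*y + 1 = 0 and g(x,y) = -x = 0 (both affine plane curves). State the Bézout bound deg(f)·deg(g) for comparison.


Common zeros: {(0, 7)}; count = 1; Bézout bound = 1.

deg(f) = 1, deg(g) = 1, so Bézout bound = 1.
Scan x ∈ F_11. For each x, list the y ∈ F_11 with f(x, y) ≡ 0 and those with g(x, y) ≡ 0 (mod 11); the common zeros in that column are the intersection.
  x = 0: f ≡ 0 at y ∈ {7}; g ≡ 0 at y ∈ {0, 1, 2, 3, 4, 5, 6, 7, 8, 9, 10}; common: {7}.
  x = 1: f ≡ 0 at y ∈ {3}; g ≡ 0 at y ∈ ∅; common: ∅.
  x = 2: f ≡ 0 at y ∈ {10}; g ≡ 0 at y ∈ ∅; common: ∅.
  x = 3: f ≡ 0 at y ∈ {6}; g ≡ 0 at y ∈ ∅; common: ∅.
  x = 4: f ≡ 0 at y ∈ {2}; g ≡ 0 at y ∈ ∅; common: ∅.
  x = 5: f ≡ 0 at y ∈ {9}; g ≡ 0 at y ∈ ∅; common: ∅.
  x = 6: f ≡ 0 at y ∈ {5}; g ≡ 0 at y ∈ ∅; common: ∅.
  x = 7: f ≡ 0 at y ∈ {1}; g ≡ 0 at y ∈ ∅; common: ∅.
  x = 8: f ≡ 0 at y ∈ {8}; g ≡ 0 at y ∈ ∅; common: ∅.
  x = 9: f ≡ 0 at y ∈ {4}; g ≡ 0 at y ∈ ∅; common: ∅.
  x = 10: f ≡ 0 at y ∈ {0}; g ≡ 0 at y ∈ ∅; common: ∅.
Collecting: common zeros = {(0, 7)}, so the count is 1.
Comparison with the Bézout bound: 1 ≤ 1 = deg(f)·deg(g), as expected for curves with no common component (the bound is attained).


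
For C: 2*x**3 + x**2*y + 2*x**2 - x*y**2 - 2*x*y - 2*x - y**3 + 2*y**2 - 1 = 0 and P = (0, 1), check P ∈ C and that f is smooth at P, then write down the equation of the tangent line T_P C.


Tangent line at P: -5*x + y - 1 = 0.

Step 1: f(0, 1) = 0, so P lies on C.
Step 2: partial derivatives
  f_x(x, y) = 6*x**2 + 2*x*y + 4*x - y**2 - 2*y - 2, f_y(x, y) = x**2 - 2*x*y - 2*x - 3*y**2 + 4*y.
  f_x(P) = -5, f_y(P) = 1 (gradient nonzero, so P is smooth).
Step 3: tangent line at P: -5·(x − 0) + 1·(y − 1) = 0.
Expanding: -5*x + y - 1 = 0.


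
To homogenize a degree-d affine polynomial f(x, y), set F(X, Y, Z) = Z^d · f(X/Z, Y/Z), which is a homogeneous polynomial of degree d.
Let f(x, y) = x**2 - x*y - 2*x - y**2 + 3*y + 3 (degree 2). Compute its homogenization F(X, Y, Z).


F(X, Y, Z) = X**2 - X*Y - 2*X*Z - Y**2 + 3*Y*Z + 3*Z**2

deg(f) = 2.
Substitute x = X/Z, y = Y/Z into f, then multiply by Z^2.
  monomial 1·x^2·y^0 ↦ 1·X^2·Y^0·Z^0.
  monomial -1·x^1·y^1 ↦ -1·X^1·Y^1·Z^0.
  monomial -2·x^1·y^0 ↦ -2·X^1·Y^0·Z^1.
  monomial -1·x^0·y^2 ↦ -1·X^0·Y^2·Z^0.
  monomial 3·x^0·y^1 ↦ 3·X^0·Y^1·Z^1.
  monomial 3·x^0·y^0 ↦ 3·X^0·Y^0·Z^2.
Collecting: F(X, Y, Z) = X**2 - X*Y - 2*X*Z - Y**2 + 3*Y*Z + 3*Z**2.


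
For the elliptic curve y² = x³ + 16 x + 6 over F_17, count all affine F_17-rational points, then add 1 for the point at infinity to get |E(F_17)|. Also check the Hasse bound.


Affine points = {(3, 8), (3, 9), (4, 7), (4, 10), (7, 6), (7, 11), (8, 0), (11, 0), (14, 4), (14, 13), (15, 0)}; affine count = 11; |E(F_17)| = 12.

Discriminant check: Δ ∝ 4a³ + 27b² = 4·16³ + 27·6² = 4·4096 + 27·36 ≡ 16 (mod 17). Nonzero ⇒ E is nonsingular.
For each x ∈ F_17, compute rhs = x³ + 16·x + 6 mod 17, then count y ∈ F_17 with y² ≡ rhs.
  x = 0: rhs = 6, matching y values: none (0 points).
  x = 1: rhs = 6, matching y values: none (0 points).
  x = 2: rhs = 12, matching y values: none (0 points).
  x = 3: rhs = 13, matching y values: 8, 9 (2 points).
  x = 4: rhs = 15, matching y values: 7, 10 (2 points).
  x = 5: rhs = 7, matching y values: none (0 points).
  x = 6: rhs = 12, matching y values: none (0 points).
  x = 7: rhs = 2, matching y values: 6, 11 (2 points).
  x = 8: rhs = 0, matching y values: 0 (1 points).
  x = 9: rhs = 12, matching y values: none (0 points).
  x = 10: rhs = 10, matching y values: none (0 points).
  x = 11: rhs = 0, matching y values: 0 (1 points).
  x = 12: rhs = 5, matching y values: none (0 points).
  x = 13: rhs = 14, matching y values: none (0 points).
  x = 14: rhs = 16, matching y values: 4, 13 (2 points).
  x = 15: rhs = 0, matching y values: 0 (1 points).
  x = 16: rhs = 6, matching y values: none (0 points).
Total affine count: 11.
Full point count |E(F_17)| = 11 + 1 = 12.
Hasse bound: |12 − (17+1)| = |-6| = 6 ≤ 2√17 ≈ 8.2462 ✓.


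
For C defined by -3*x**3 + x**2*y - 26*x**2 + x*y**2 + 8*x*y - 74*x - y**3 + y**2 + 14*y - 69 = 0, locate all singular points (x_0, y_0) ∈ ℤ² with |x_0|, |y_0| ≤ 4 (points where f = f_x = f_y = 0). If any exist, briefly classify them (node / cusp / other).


Singular points: {(-3, -1)}; classification: cusp.

Compute partial derivatives:
  f_x = -9*x**2 + 2*x*y - 52*x + y**2 + 8*y - 74.
  f_y = x**2 + 2*x*y + 8*x - 3*y**2 + 2*y + 14.
Scan x_0 ∈ {−4, ..., 4}. For each x_0, f_y(x_0, y) is a polynomial in y; find its integer roots y ∈ {−4, ..., 4}, then test f_x and f at those candidates.
  x = -4: f_y(-4, y) = -3*y**2 - 6*y - 2; no integer root y with |y| ≤ 4.
  x = -3: f_y(-3, y) = -3*y**2 - 4*y - 1; vanishes at y ∈ {-1}. (-3, -1): f_x = 0, f = 0 — SINGULAR.
  x = -2: f_y(-2, y) = -3*y**2 - 2*y + 2; no integer root y with |y| ≤ 4.
  x = -1: f_y(-1, y) = 7 - 3*y**2; no integer root y with |y| ≤ 4.
  x = 0: f_y(0, y) = -3*y**2 + 2*y + 14; no integer root y with |y| ≤ 4.
  x = 1: f_y(1, y) = -3*y**2 + 4*y + 23; no integer root y with |y| ≤ 4.
  x = 2: f_y(2, y) = -3*y**2 + 6*y + 34; no integer root y with |y| ≤ 4.
  x = 3: f_y(3, y) = -3*y**2 + 8*y + 47; no integer root y with |y| ≤ 4.
  x = 4: f_y(4, y) = -3*y**2 + 10*y + 62; no integer root y with |y| ≤ 4.
Only singular point on the grid: (-3, -1).
Classify: substitute x = -3 + u, y = -1 + v and expand: f = -3*u**3 + u**2*v + u*v**2 - v**3 + v**2.
No constant or linear terms (consistent with a singular point). Quadratic part: v**2. Cubic part: -3*u**3 + u**2*v + u*v**2 - v**3.
The quadratic part v**2 is a perfect square, so there is a single (double) tangent line v = 0, i.e. y = -1. Restricting the cubic part to that line (v = 0) leaves -3*u**3 ≠ 0, so f is not divisible by v and the branch is v² ≈ 3*u**3 to lowest order — this is a cusp.
Classification: cusp.


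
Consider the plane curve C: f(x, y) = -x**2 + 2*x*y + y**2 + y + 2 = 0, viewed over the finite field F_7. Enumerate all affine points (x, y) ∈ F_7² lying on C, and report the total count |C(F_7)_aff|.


Affine F_7-points: {(0, 3), (3, 0), (4, 0), (4, 5), (6, 3), (6, 5)}; count = 6.

For each of the 49 pairs (x, y) ∈ F_7², evaluate f(x, y) mod 7. Record the zeros.
  x = 0: [0↦2, 1↦4, 2↦1, 3↦0, 4↦1, 5↦4, 6↦2]  zeros at y ∈ {3}
  x = 1: [0↦1, 1↦5, 2↦4, 3↦5, 4↦1, 5↦6, 6↦6]  zeros at y ∈ ∅
  x = 2: [0↦5, 1↦4, 2↦5, 3↦1, 4↦6, 5↦6, 6↦1]  zeros at y ∈ ∅
  x = 3: [0↦0, 1↦1, 2↦4, 3↦2, 4↦2, 5↦4, 6↦1]  zeros at y ∈ {0}
  x = 4: [0↦0, 1↦3, 2↦1, 3↦1, 4↦3, 5↦0, 6↦6]  zeros at y ∈ {0, 5}
  x = 5: [0↦5, 1↦3, 2↦3, 3↦5, 4↦2, 5↦1, 6↦2]  zeros at y ∈ ∅
  x = 6: [0↦1, 1↦1, 2↦3, 3↦0, 4↦6, 5↦0, 6↦3]  zeros at y ∈ {3, 5}
Collecting zeros: affine points = {(0, 3), (3, 0), (4, 0), (4, 5), (6, 3), (6, 5)}.
Total count |C(F_7)_aff| = 6.


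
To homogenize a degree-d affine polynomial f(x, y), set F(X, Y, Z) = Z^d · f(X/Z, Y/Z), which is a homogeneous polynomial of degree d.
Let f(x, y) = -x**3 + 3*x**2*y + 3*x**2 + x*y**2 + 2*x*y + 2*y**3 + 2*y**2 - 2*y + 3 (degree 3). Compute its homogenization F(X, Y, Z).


F(X, Y, Z) = -X**3 + 3*X**2*Y + 3*X**2*Z + X*Y**2 + 2*X*Y*Z + 2*Y**3 + 2*Y**2*Z - 2*Y*Z**2 + 3*Z**3

deg(f) = 3.
Substitute x = X/Z, y = Y/Z into f, then multiply by Z^3.
  monomial -1·x^3·y^0 ↦ -1·X^3·Y^0·Z^0.
  monomial 3·x^2·y^1 ↦ 3·X^2·Y^1·Z^0.
  monomial 3·x^2·y^0 ↦ 3·X^2·Y^0·Z^1.
  monomial 1·x^1·y^2 ↦ 1·X^1·Y^2·Z^0.
  monomial 2·x^1·y^1 ↦ 2·X^1·Y^1·Z^1.
  monomial 2·x^0·y^3 ↦ 2·X^0·Y^3·Z^0.
  monomial 2·x^0·y^2 ↦ 2·X^0·Y^2·Z^1.
  monomial -2·x^0·y^1 ↦ -2·X^0·Y^1·Z^2.
  monomial 3·x^0·y^0 ↦ 3·X^0·Y^0·Z^3.
Collecting: F(X, Y, Z) = -X**3 + 3*X**2*Y + 3*X**2*Z + X*Y**2 + 2*X*Y*Z + 2*Y**3 + 2*Y**2*Z - 2*Y*Z**2 + 3*Z**3.


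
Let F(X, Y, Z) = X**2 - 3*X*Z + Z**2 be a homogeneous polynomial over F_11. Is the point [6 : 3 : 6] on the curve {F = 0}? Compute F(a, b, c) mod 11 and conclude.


F(6,3,6) ≡ 8 (mod 11); P is NOT on the curve.

Evaluate F(6, 3, 6) term-by-term (mod 11).
  X**2 ↦ 1·36·1·1 = 36
  -3*X*Z ↦ -3·6·1·6 = -108
  Z**2 ↦ 1·1·1·36 = 36
Sum: F(6, 3, 6) = (36) + (-108) + (36) = -36.
Reducing mod 11: -36 ≡ 8 (mod 11).
Since F(a, b, c) ≡ 8 ≠ 0 (mod 11), P does NOT lie on the curve.


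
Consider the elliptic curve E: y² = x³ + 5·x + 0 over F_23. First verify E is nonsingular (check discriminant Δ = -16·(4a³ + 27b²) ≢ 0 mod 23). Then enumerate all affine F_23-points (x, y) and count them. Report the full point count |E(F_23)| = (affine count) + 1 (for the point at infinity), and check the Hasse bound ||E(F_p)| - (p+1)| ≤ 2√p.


Affine points = {(0, 0), (1, 11), (1, 12), (2, 8), (2, 15), (5, 9), (5, 14), (6, 4), (6, 19), (8, 0), (11, 11), (11, 12), (13, 10), (13, 13), (14, 10), (14, 13), (15, 0), (16, 6), (16, 17), (19, 10), (19, 13), (20, 2), (20, 21)}; affine count = 23; |E(F_23)| = 24.

Discriminant check: Δ ∝ 4a³ + 27b² = 4·5³ + 27·0² = 4·125 + 27·0 ≡ 17 (mod 23). Nonzero ⇒ E is nonsingular.
For each x ∈ F_23, compute rhs = x³ + 5·x + 0 mod 23, then count y ∈ F_23 with y² ≡ rhs.
  x = 0: rhs = 0, matching y values: 0 (1 points).
  x = 1: rhs = 6, matching y values: 11, 12 (2 points).
  x = 2: rhs = 18, matching y values: 8, 15 (2 points).
  x = 3: rhs = 19, matching y values: none (0 points).
  x = 4: rhs = 15, matching y values: none (0 points).
  x = 5: rhs = 12, matching y values: 9, 14 (2 points).
  x = 6: rhs = 16, matching y values: 4, 19 (2 points).
  x = 7: rhs = 10, matching y values: none (0 points).
  x = 8: rhs = 0, matching y values: 0 (1 points).
  x = 9: rhs = 15, matching y values: none (0 points).
  x = 10: rhs = 15, matching y values: none (0 points).
  x = 11: rhs = 6, matching y values: 11, 12 (2 points).
  x = 12: rhs = 17, matching y values: none (0 points).
  x = 13: rhs = 8, matching y values: 10, 13 (2 points).
  x = 14: rhs = 8, matching y values: 10, 13 (2 points).
  x = 15: rhs = 0, matching y values: 0 (1 points).
  x = 16: rhs = 13, matching y values: 6, 17 (2 points).
  x = 17: rhs = 7, matching y values: none (0 points).
  x = 18: rhs = 11, matching y values: none (0 points).
  x = 19: rhs = 8, matching y values: 10, 13 (2 points).
  x = 20: rhs = 4, matching y values: 2, 21 (2 points).
  x = 21: rhs = 5, matching y values: none (0 points).
  x = 22: rhs = 17, matching y values: none (0 points).
Total affine count: 23.
Full point count |E(F_23)| = 23 + 1 = 24.
Hasse bound: |24 − (23+1)| = |0| = 0 ≤ 2√23 ≈ 9.5917 ✓.


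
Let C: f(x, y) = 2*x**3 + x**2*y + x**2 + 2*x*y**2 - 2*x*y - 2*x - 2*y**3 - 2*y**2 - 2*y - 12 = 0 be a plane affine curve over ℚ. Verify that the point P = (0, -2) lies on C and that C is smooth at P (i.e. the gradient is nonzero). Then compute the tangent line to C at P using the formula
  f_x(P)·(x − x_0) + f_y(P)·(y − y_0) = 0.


Tangent line at P: 10*x - 18*y - 36 = 0.

Step 1: f(0, -2) = 0, so P lies on C.
Step 2: partial derivatives
  f_x(x, y) = 6*x**2 + 2*x*y + 2*x + 2*y**2 - 2*y - 2, f_y(x, y) = x**2 + 4*x*y - 2*x - 6*y**2 - 4*y - 2.
  f_x(P) = 10, f_y(P) = -18 (gradient nonzero, so P is smooth).
Step 3: tangent line at P: 10·(x − 0) + -18·(y − -2) = 0.
Expanding: 10*x - 18*y - 36 = 0.


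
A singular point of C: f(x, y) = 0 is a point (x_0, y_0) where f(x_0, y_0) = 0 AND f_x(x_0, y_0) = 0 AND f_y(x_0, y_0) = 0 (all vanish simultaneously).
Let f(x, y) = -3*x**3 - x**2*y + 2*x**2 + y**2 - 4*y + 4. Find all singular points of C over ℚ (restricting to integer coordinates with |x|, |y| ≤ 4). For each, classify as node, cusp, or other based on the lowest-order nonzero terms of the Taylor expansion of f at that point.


Singular points: {(0, 2)}; classification: cusp.

Compute partial derivatives:
  f_x = -9*x**2 - 2*x*y + 4*x.
  f_y = -x**2 + 2*y - 4.
Scan x_0 ∈ {−4, ..., 4}. For each x_0, f_y(x_0, y) is a polynomial in y; find its integer roots y ∈ {−4, ..., 4}, then test f_x and f at those candidates.
  x = -4: f_y(-4, y) = 2*y - 20; no integer root y with |y| ≤ 4.
  x = -3: f_y(-3, y) = 2*y - 13; no integer root y with |y| ≤ 4.
  x = -2: f_y(-2, y) = 2*y - 8; vanishes at y ∈ {4}. (-2, 4): f_x = -28 ≠ 0.
  x = -1: f_y(-1, y) = 2*y - 5; no integer root y with |y| ≤ 4.
  x = 0: f_y(0, y) = 2*y - 4; vanishes at y ∈ {2}. (0, 2): f_x = 0, f = 0 — SINGULAR.
  x = 1: f_y(1, y) = 2*y - 5; no integer root y with |y| ≤ 4.
  x = 2: f_y(2, y) = 2*y - 8; vanishes at y ∈ {4}. (2, 4): f_x = -44 ≠ 0.
  x = 3: f_y(3, y) = 2*y - 13; no integer root y with |y| ≤ 4.
  x = 4: f_y(4, y) = 2*y - 20; no integer root y with |y| ≤ 4.
Only singular point on the grid: (0, 2).
Classify: substitute x = 0 + u, y = 2 + v and expand: f = -3*u**3 - u**2*v + v**2.
No constant or linear terms (consistent with a singular point). Quadratic part: v**2. Cubic part: -3*u**3 - u**2*v.
The quadratic part v**2 is a perfect square, so there is a single (double) tangent line v = 0, i.e. y = 2. Restricting the cubic part to that line (v = 0) leaves -3*u**3 ≠ 0, so f is not divisible by v and the branch is v² ≈ 3*u**3 to lowest order — this is a cusp.
Classification: cusp.


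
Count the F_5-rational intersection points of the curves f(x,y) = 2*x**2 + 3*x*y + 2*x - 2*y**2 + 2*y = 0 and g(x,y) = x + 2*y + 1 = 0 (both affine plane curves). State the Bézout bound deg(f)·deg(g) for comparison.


Common zeros: {(4, 0)}; count = 1; Bézout bound = 2.

deg(f) = 2, deg(g) = 1, so Bézout bound = 2.
Scan x ∈ F_5. For each x, list the y ∈ F_5 with f(x, y) ≡ 0 and those with g(x, y) ≡ 0 (mod 5); the common zeros in that column are the intersection.
  x = 0: f ≡ 0 at y ∈ {0, 1}; g ≡ 0 at y ∈ {2}; common: ∅.
  x = 1: f ≡ 0 at y ∈ ∅; g ≡ 0 at y ∈ {4}; common: ∅.
  x = 2: f ≡ 0 at y ∈ {2}; g ≡ 0 at y ∈ {1}; common: ∅.
  x = 3: f ≡ 0 at y ∈ ∅; g ≡ 0 at y ∈ {3}; common: ∅.
  x = 4: f ≡ 0 at y ∈ {0, 2}; g ≡ 0 at y ∈ {0}; common: {0}.
Collecting: common zeros = {(4, 0)}, so the count is 1.
Comparison with the Bézout bound: 1 ≤ 2 = deg(f)·deg(g), as expected for curves with no common component (the affine F_5-count falls short of the bound because intersections may lie at infinity, over extension fields, or carry multiplicity).


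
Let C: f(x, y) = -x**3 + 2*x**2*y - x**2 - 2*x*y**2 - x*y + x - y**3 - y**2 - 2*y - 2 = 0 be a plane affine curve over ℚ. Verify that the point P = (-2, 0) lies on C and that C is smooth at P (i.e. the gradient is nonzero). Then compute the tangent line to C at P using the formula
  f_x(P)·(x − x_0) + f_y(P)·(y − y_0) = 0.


Tangent line at P: -7*x + 8*y - 14 = 0.

Step 1: f(-2, 0) = 0, so P lies on C.
Step 2: partial derivatives
  f_x(x, y) = -3*x**2 + 4*x*y - 2*x - 2*y**2 - y + 1, f_y(x, y) = 2*x**2 - 4*x*y - x - 3*y**2 - 2*y - 2.
  f_x(P) = -7, f_y(P) = 8 (gradient nonzero, so P is smooth).
Step 3: tangent line at P: -7·(x − -2) + 8·(y − 0) = 0.
Expanding: -7*x + 8*y - 14 = 0.


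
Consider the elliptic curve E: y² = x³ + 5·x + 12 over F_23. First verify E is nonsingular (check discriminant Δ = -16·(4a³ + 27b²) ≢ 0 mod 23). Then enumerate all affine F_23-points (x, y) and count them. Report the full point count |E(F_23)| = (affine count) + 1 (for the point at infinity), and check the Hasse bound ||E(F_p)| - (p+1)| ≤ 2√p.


Affine points = {(0, 9), (0, 14), (1, 8), (1, 15), (3, 10), (3, 13), (4, 2), (4, 21), (5, 1), (5, 22), (8, 9), (8, 14), (9, 2), (9, 21), (10, 2), (10, 21), (11, 8), (11, 15), (12, 11), (12, 12), (15, 9), (15, 14), (16, 5), (16, 18), (18, 0), (20, 4), (20, 19), (22, 11), (22, 12)}; affine count = 29; |E(F_23)| = 30.

Discriminant check: Δ ∝ 4a³ + 27b² = 4·5³ + 27·12² = 4·125 + 27·144 ≡ 18 (mod 23). Nonzero ⇒ E is nonsingular.
For each x ∈ F_23, compute rhs = x³ + 5·x + 12 mod 23, then count y ∈ F_23 with y² ≡ rhs.
  x = 0: rhs = 12, matching y values: 9, 14 (2 points).
  x = 1: rhs = 18, matching y values: 8, 15 (2 points).
  x = 2: rhs = 7, matching y values: none (0 points).
  x = 3: rhs = 8, matching y values: 10, 13 (2 points).
  x = 4: rhs = 4, matching y values: 2, 21 (2 points).
  x = 5: rhs = 1, matching y values: 1, 22 (2 points).
  x = 6: rhs = 5, matching y values: none (0 points).
  x = 7: rhs = 22, matching y values: none (0 points).
  x = 8: rhs = 12, matching y values: 9, 14 (2 points).
  x = 9: rhs = 4, matching y values: 2, 21 (2 points).
  x = 10: rhs = 4, matching y values: 2, 21 (2 points).
  x = 11: rhs = 18, matching y values: 8, 15 (2 points).
  x = 12: rhs = 6, matching y values: 11, 12 (2 points).
  x = 13: rhs = 20, matching y values: none (0 points).
  x = 14: rhs = 20, matching y values: none (0 points).
  x = 15: rhs = 12, matching y values: 9, 14 (2 points).
  x = 16: rhs = 2, matching y values: 5, 18 (2 points).
  x = 17: rhs = 19, matching y values: none (0 points).
  x = 18: rhs = 0, matching y values: 0 (1 points).
  x = 19: rhs = 20, matching y values: none (0 points).
  x = 20: rhs = 16, matching y values: 4, 19 (2 points).
  x = 21: rhs = 17, matching y values: none (0 points).
  x = 22: rhs = 6, matching y values: 11, 12 (2 points).
Total affine count: 29.
Full point count |E(F_23)| = 29 + 1 = 30.
Hasse bound: |30 − (23+1)| = |6| = 6 ≤ 2√23 ≈ 9.5917 ✓.


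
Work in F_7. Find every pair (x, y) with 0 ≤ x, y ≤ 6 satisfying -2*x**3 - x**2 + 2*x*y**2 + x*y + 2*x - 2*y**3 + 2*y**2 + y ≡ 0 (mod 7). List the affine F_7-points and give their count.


Affine F_7-points: {(0, 0), (2, 3), (4, 4)}; count = 3.

For each of the 49 pairs (x, y) ∈ F_7², evaluate f(x, y) mod 7. Record the zeros.
  x = 0: [0↦0, 1↦1, 2↦1, 3↦2, 4↦6, 5↦1, 6↦3]  zeros at y ∈ {0}
  x = 1: [0↦6, 1↦3, 2↦3, 3↦1, 4↦6, 5↦6, 6↦3]  zeros at y ∈ ∅
  x = 2: [0↦5, 1↦5, 2↦5, 3↦0, 4↦6, 5↦4, 6↦3]  zeros at y ∈ {3}
  x = 3: [0↦6, 1↦2, 2↦2, 3↦1, 4↦1, 5↦4, 6↦5]  zeros at y ∈ ∅
  x = 4: [0↦4, 1↦3, 2↦3, 3↦6, 4↦0, 5↦1, 6↦4]  zeros at y ∈ {4}
  x = 5: [0↦1, 1↦3, 2↦3, 3↦3, 4↦5, 5↦4, 6↦2]  zeros at y ∈ ∅
  x = 6: [0↦6, 1↦4, 2↦4, 3↦1, 4↦4, 5↦1, 6↦1]  zeros at y ∈ ∅
Collecting zeros: affine points = {(0, 0), (2, 3), (4, 4)}.
Total count |C(F_7)_aff| = 3.


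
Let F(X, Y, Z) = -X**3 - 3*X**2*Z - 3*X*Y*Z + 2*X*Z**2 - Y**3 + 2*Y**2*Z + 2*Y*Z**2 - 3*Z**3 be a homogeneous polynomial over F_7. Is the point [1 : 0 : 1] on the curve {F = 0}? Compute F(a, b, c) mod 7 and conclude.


F(1,0,1) ≡ 2 (mod 7); P is NOT on the curve.

Evaluate F(1, 0, 1) term-by-term (mod 7).
  -X**3 ↦ -1·1·1·1 = -1
  -3*X**2*Z ↦ -3·1·1·1 = -3
  -3*X*Y*Z ↦ -3·1·0·1 = 0
  2*X*Z**2 ↦ 2·1·1·1 = 2
  -Y**3 ↦ -1·1·0·1 = 0
  2*Y**2*Z ↦ 2·1·0·1 = 0
  2*Y*Z**2 ↦ 2·1·0·1 = 0
  -3*Z**3 ↦ -3·1·1·1 = -3
Sum: F(1, 0, 1) = (-1) + (-3) + (0) + (2) + (0) + (0) + (0) + (-3) = -5.
Reducing mod 7: -5 ≡ 2 (mod 7).
Since F(a, b, c) ≡ 2 ≠ 0 (mod 7), P does NOT lie on the curve.


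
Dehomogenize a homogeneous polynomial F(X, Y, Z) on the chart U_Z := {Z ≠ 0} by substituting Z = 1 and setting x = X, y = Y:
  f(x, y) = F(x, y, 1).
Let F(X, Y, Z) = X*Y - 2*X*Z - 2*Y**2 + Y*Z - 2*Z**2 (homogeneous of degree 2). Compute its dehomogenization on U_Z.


f(x, y) = x*y - 2*x - 2*y**2 + y - 2

On U_Z we set Z = 1. Each monomial c·X^i·Y^j·Z^k in F becomes c·x^i·y^j·1^k = c·x^i·y^j.
Substituting Z = 1: F(X, Y, 1) = x*y - 2*x - 2*y**2 + y - 2.
Note: deg(f) ≤ deg(F) = 2; strict inequality happens when F is divisible by Z (lost terms).


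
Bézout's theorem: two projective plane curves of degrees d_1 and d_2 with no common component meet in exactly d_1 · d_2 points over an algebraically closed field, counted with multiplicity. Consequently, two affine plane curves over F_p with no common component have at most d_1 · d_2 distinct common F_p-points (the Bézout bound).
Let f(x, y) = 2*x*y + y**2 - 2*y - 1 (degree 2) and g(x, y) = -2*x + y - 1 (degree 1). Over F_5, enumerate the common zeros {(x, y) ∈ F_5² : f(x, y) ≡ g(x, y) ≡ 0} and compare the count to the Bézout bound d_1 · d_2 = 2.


Common zeros: ∅; count = 0; Bézout bound = 2.

deg(f) = 2, deg(g) = 1, so Bézout bound = 2.
Scan x ∈ F_5. For each x, list the y ∈ F_5 with f(x, y) ≡ 0 and those with g(x, y) ≡ 0 (mod 5); the common zeros in that column are the intersection.
  x = 0: f ≡ 0 at y ∈ ∅; g ≡ 0 at y ∈ {1}; common: ∅.
  x = 1: f ≡ 0 at y ∈ {1, 4}; g ≡ 0 at y ∈ {3}; common: ∅.
  x = 2: f ≡ 0 at y ∈ ∅; g ≡ 0 at y ∈ {0}; common: ∅.
  x = 3: f ≡ 0 at y ∈ {3}; g ≡ 0 at y ∈ {2}; common: ∅.
  x = 4: f ≡ 0 at y ∈ {2}; g ≡ 0 at y ∈ {4}; common: ∅.
Collecting: common zeros = ∅, so the count is 0.
Comparison with the Bézout bound: 0 ≤ 2 = deg(f)·deg(g), as expected for curves with no common component (the affine F_5-count falls short of the bound because intersections may lie at infinity, over extension fields, or carry multiplicity).


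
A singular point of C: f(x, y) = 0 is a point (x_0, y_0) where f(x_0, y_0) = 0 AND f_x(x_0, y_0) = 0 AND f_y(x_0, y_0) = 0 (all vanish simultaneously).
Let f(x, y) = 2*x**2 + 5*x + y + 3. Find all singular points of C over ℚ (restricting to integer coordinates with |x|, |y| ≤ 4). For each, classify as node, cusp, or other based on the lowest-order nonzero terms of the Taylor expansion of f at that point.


No singular points in the scanned grid; C is smooth there.

Compute partial derivatives:
  f_x = 4*x + 5.
  f_y = 1.
f_y = 1 is a nonzero constant, so f_y never vanishes: no point (x, y) can satisfy f = f_x = f_y = 0. In particular no (x, y) ∈ {−4, ..., 4}² is singular; the curve is smooth.


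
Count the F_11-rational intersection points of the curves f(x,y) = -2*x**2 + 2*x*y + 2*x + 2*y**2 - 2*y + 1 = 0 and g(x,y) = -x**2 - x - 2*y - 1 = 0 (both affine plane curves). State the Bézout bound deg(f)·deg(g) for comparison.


Common zeros: {(1, 4)}; count = 1; Bézout bound = 4.

deg(f) = 2, deg(g) = 2, so Bézout bound = 4.
Scan x ∈ F_11. For each x, list the y ∈ F_11 with f(x, y) ≡ 0 and those with g(x, y) ≡ 0 (mod 11); the common zeros in that column are the intersection.
  x = 0: f ≡ 0 at y ∈ ∅; g ≡ 0 at y ∈ {5}; common: ∅.
  x = 1: f ≡ 0 at y ∈ {4, 7}; g ≡ 0 at y ∈ {4}; common: {4}.
  x = 2: f ≡ 0 at y ∈ ∅; g ≡ 0 at y ∈ {2}; common: ∅.
  x = 3: f ≡ 0 at y ∈ {0, 9}; g ≡ 0 at y ∈ {10}; common: ∅.
  x = 4: f ≡ 0 at y ∈ {4}; g ≡ 0 at y ∈ {6}; common: ∅.
  x = 5: f ≡ 0 at y ∈ ∅; g ≡ 0 at y ∈ {1}; common: ∅.
  x = 6: f ≡ 0 at y ∈ {3}; g ≡ 0 at y ∈ {6}; common: ∅.
  x = 7: f ≡ 0 at y ∈ {7, 9}; g ≡ 0 at y ∈ {10}; common: ∅.
  x = 8: f ≡ 0 at y ∈ ∅; g ≡ 0 at y ∈ {2}; common: ∅.
  x = 9: f ≡ 0 at y ∈ {0, 3}; g ≡ 0 at y ∈ {4}; common: ∅.
  x = 10: f ≡ 0 at y ∈ ∅; g ≡ 0 at y ∈ {5}; common: ∅.
Collecting: common zeros = {(1, 4)}, so the count is 1.
Comparison with the Bézout bound: 1 ≤ 4 = deg(f)·deg(g), as expected for curves with no common component (the affine F_11-count falls short of the bound because intersections may lie at infinity, over extension fields, or carry multiplicity).


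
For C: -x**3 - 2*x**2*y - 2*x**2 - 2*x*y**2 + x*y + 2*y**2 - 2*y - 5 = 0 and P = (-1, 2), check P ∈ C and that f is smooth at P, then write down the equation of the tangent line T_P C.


Tangent line at P: 3*x + 11*y - 19 = 0.

Step 1: f(-1, 2) = 0, so P lies on C.
Step 2: partial derivatives
  f_x(x, y) = -3*x**2 - 4*x*y - 4*x - 2*y**2 + y, f_y(x, y) = -2*x**2 - 4*x*y + x + 4*y - 2.
  f_x(P) = 3, f_y(P) = 11 (gradient nonzero, so P is smooth).
Step 3: tangent line at P: 3·(x − -1) + 11·(y − 2) = 0.
Expanding: 3*x + 11*y - 19 = 0.


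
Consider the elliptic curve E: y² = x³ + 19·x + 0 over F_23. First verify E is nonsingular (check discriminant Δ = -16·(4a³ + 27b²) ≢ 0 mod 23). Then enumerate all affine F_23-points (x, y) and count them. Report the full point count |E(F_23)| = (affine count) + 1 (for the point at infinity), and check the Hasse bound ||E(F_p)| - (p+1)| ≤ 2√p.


Affine points = {(0, 0), (2, 0), (4, 5), (4, 18), (5, 6), (5, 17), (6, 10), (6, 13), (7, 4), (7, 19), (9, 7), (9, 16), (12, 1), (12, 22), (13, 11), (13, 12), (15, 7), (15, 16), (20, 10), (20, 13), (21, 0), (22, 7), (22, 16)}; affine count = 23; |E(F_23)| = 24.

Discriminant check: Δ ∝ 4a³ + 27b² = 4·19³ + 27·0² = 4·6859 + 27·0 ≡ 20 (mod 23). Nonzero ⇒ E is nonsingular.
For each x ∈ F_23, compute rhs = x³ + 19·x + 0 mod 23, then count y ∈ F_23 with y² ≡ rhs.
  x = 0: rhs = 0, matching y values: 0 (1 points).
  x = 1: rhs = 20, matching y values: none (0 points).
  x = 2: rhs = 0, matching y values: 0 (1 points).
  x = 3: rhs = 15, matching y values: none (0 points).
  x = 4: rhs = 2, matching y values: 5, 18 (2 points).
  x = 5: rhs = 13, matching y values: 6, 17 (2 points).
  x = 6: rhs = 8, matching y values: 10, 13 (2 points).
  x = 7: rhs = 16, matching y values: 4, 19 (2 points).
  x = 8: rhs = 20, matching y values: none (0 points).
  x = 9: rhs = 3, matching y values: 7, 16 (2 points).
  x = 10: rhs = 17, matching y values: none (0 points).
  x = 11: rhs = 22, matching y values: none (0 points).
  x = 12: rhs = 1, matching y values: 1, 22 (2 points).
  x = 13: rhs = 6, matching y values: 11, 12 (2 points).
  x = 14: rhs = 20, matching y values: none (0 points).
  x = 15: rhs = 3, matching y values: 7, 16 (2 points).
  x = 16: rhs = 7, matching y values: none (0 points).
  x = 17: rhs = 15, matching y values: none (0 points).
  x = 18: rhs = 10, matching y values: none (0 points).
  x = 19: rhs = 21, matching y values: none (0 points).
  x = 20: rhs = 8, matching y values: 10, 13 (2 points).
  x = 21: rhs = 0, matching y values: 0 (1 points).
  x = 22: rhs = 3, matching y values: 7, 16 (2 points).
Total affine count: 23.
Full point count |E(F_23)| = 23 + 1 = 24.
Hasse bound: |24 − (23+1)| = |0| = 0 ≤ 2√23 ≈ 9.5917 ✓.


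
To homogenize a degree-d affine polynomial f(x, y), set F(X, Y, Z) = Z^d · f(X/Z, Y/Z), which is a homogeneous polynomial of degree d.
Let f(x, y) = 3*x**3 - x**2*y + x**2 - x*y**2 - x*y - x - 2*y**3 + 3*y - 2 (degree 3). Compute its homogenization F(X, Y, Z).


F(X, Y, Z) = 3*X**3 - X**2*Y + X**2*Z - X*Y**2 - X*Y*Z - X*Z**2 - 2*Y**3 + 3*Y*Z**2 - 2*Z**3

deg(f) = 3.
Substitute x = X/Z, y = Y/Z into f, then multiply by Z^3.
  monomial 3·x^3·y^0 ↦ 3·X^3·Y^0·Z^0.
  monomial -1·x^2·y^1 ↦ -1·X^2·Y^1·Z^0.
  monomial 1·x^2·y^0 ↦ 1·X^2·Y^0·Z^1.
  monomial -1·x^1·y^2 ↦ -1·X^1·Y^2·Z^0.
  monomial -1·x^1·y^1 ↦ -1·X^1·Y^1·Z^1.
  monomial -1·x^1·y^0 ↦ -1·X^1·Y^0·Z^2.
  monomial -2·x^0·y^3 ↦ -2·X^0·Y^3·Z^0.
  monomial 3·x^0·y^1 ↦ 3·X^0·Y^1·Z^2.
  monomial -2·x^0·y^0 ↦ -2·X^0·Y^0·Z^3.
Collecting: F(X, Y, Z) = 3*X**3 - X**2*Y + X**2*Z - X*Y**2 - X*Y*Z - X*Z**2 - 2*Y**3 + 3*Y*Z**2 - 2*Z**3.


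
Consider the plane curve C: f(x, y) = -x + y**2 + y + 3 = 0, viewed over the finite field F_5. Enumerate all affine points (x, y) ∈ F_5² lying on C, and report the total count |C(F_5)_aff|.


Affine F_5-points: {(0, 1), (0, 3), (3, 0), (3, 4), (4, 2)}; count = 5.

For each of the 25 pairs (x, y) ∈ F_5², evaluate f(x, y) mod 5. Record the zeros.
  x = 0: [0↦3, 1↦0, 2↦4, 3↦0, 4↦3]  zeros at y ∈ {1, 3}
  x = 1: [0↦2, 1↦4, 2↦3, 3↦4, 4↦2]  zeros at y ∈ ∅
  x = 2: [0↦1, 1↦3, 2↦2, 3↦3, 4↦1]  zeros at y ∈ ∅
  x = 3: [0↦0, 1↦2, 2↦1, 3↦2, 4↦0]  zeros at y ∈ {0, 4}
  x = 4: [0↦4, 1↦1, 2↦0, 3↦1, 4↦4]  zeros at y ∈ {2}
Collecting zeros: affine points = {(0, 1), (0, 3), (3, 0), (3, 4), (4, 2)}.
Total count |C(F_5)_aff| = 5.


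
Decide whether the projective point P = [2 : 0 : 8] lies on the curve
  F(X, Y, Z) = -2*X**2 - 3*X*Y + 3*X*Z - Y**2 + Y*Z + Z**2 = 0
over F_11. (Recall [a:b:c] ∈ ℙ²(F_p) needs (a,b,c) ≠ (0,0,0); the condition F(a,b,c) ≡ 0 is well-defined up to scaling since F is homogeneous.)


F(2,0,8) ≡ 5 (mod 11); P is NOT on the curve.

Evaluate F(2, 0, 8) term-by-term (mod 11).
  -2*X**2 ↦ -2·4·1·1 = -8
  -3*X*Y ↦ -3·2·0·1 = 0
  3*X*Z ↦ 3·2·1·8 = 48
  -Y**2 ↦ -1·1·0·1 = 0
  Y*Z ↦ 1·1·0·8 = 0
  Z**2 ↦ 1·1·1·64 = 64
Sum: F(2, 0, 8) = (-8) + (0) + (48) + (0) + (0) + (64) = 104.
Reducing mod 11: 104 ≡ 5 (mod 11).
Since F(a, b, c) ≡ 5 ≠ 0 (mod 11), P does NOT lie on the curve.


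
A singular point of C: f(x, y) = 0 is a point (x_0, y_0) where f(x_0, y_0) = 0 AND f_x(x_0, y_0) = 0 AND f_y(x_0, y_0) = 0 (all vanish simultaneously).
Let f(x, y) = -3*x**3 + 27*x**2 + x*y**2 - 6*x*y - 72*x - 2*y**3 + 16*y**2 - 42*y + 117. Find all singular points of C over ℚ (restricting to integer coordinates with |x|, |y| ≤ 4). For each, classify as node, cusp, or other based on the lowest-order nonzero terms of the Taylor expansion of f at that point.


Singular points: {(3, 3)}; classification: cusp.

Compute partial derivatives:
  f_x = -9*x**2 + 54*x + y**2 - 6*y - 72.
  f_y = 2*x*y - 6*x - 6*y**2 + 32*y - 42.
Scan x_0 ∈ {−4, ..., 4}. For each x_0, f_y(x_0, y) is a polynomial in y; find its integer roots y ∈ {−4, ..., 4}, then test f_x and f at those candidates.
  x = -4: f_y(-4, y) = -6*y**2 + 24*y - 18; vanishes at y ∈ {1, 3}. (-4, 1): f_x = -437 ≠ 0; (-4, 3): f_x = -441 ≠ 0.
  x = -3: f_y(-3, y) = -6*y**2 + 26*y - 24; vanishes at y ∈ {3}. (-3, 3): f_x = -324 ≠ 0.
  x = -2: f_y(-2, y) = -6*y**2 + 28*y - 30; vanishes at y ∈ {3}. (-2, 3): f_x = -225 ≠ 0.
  x = -1: f_y(-1, y) = -6*y**2 + 30*y - 36; vanishes at y ∈ {2, 3}. (-1, 2): f_x = -143 ≠ 0; (-1, 3): f_x = -144 ≠ 0.
  x = 0: f_y(0, y) = -6*y**2 + 32*y - 42; vanishes at y ∈ {3}. (0, 3): f_x = -81 ≠ 0.
  x = 1: f_y(1, y) = -6*y**2 + 34*y - 48; vanishes at y ∈ {3}. (1, 3): f_x = -36 ≠ 0.
  x = 2: f_y(2, y) = -6*y**2 + 36*y - 54; vanishes at y ∈ {3}. (2, 3): f_x = -9 ≠ 0.
  x = 3: f_y(3, y) = -6*y**2 + 38*y - 60; vanishes at y ∈ {3}. (3, 3): f_x = 0, f = 0 — SINGULAR.
  x = 4: f_y(4, y) = -6*y**2 + 40*y - 66; vanishes at y ∈ {3}. (4, 3): f_x = -9 ≠ 0.
Only singular point on the grid: (3, 3).
Classify: substitute x = 3 + u, y = 3 + v and expand: f = -3*u**3 + u*v**2 - 2*v**3 + v**2.
No constant or linear terms (consistent with a singular point). Quadratic part: v**2. Cubic part: -3*u**3 + u*v**2 - 2*v**3.
The quadratic part v**2 is a perfect square, so there is a single (double) tangent line v = 0, i.e. y = 3. Restricting the cubic part to that line (v = 0) leaves -3*u**3 ≠ 0, so f is not divisible by v and the branch is v² ≈ 3*u**3 to lowest order — this is a cusp.
Classification: cusp.
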